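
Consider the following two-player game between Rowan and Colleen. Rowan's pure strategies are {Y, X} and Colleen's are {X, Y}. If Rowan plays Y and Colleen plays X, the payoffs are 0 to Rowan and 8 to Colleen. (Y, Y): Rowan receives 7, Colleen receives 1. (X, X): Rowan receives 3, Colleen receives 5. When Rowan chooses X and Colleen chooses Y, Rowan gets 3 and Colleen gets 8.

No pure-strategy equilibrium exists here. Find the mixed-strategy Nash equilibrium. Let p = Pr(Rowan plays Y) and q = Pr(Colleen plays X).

p = 3/10, q = 4/7

Colleen's indifference between X and Y determines Rowan's mixing probability p:
  Colleen's payoff from X: p·8 + (1−p)·5 = 3p + 5
  Colleen's payoff from Y: p·1 + (1−p)·8 = -7p + 8
  3p + 5 = -7p + 8  ⇒  10p = 3  ⇒  p = 3/10.
In a mixed equilibrium Rowan is indifferent between Y and X; this condition fixes q.
  Rowan's expected payoff from Y: q·0 + (1−q)·7 = -7q + 7
  Rowan's expected payoff from X: q·3 + (1−q)·3 = 3
  -7q + 7 = 3  ⇒  -7q = -4  ⇒  q = 4/7.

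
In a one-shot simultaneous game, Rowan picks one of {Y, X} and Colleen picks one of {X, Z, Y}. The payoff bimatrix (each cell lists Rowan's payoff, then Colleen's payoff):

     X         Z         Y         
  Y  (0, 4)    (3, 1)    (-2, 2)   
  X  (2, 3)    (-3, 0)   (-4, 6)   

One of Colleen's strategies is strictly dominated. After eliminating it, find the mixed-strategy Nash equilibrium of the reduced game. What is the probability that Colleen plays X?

q = 1/2

Colleen's strategy Z is strictly dominated by X: 4 > 1 and 3 > 0. Eliminate Z.
Colleen's mix must leave Rowan indifferent between Y and X.
  Rowan's expected payoff from Y: q·0 + (1−q)·(-2) = 2q - 2
  Rowan's expected payoff from X: q·2 + (1−q)·(-4) = 6q - 4
  2q - 2 = 6q - 4  ⇒  -4q = -2  ⇒  q = 1/2.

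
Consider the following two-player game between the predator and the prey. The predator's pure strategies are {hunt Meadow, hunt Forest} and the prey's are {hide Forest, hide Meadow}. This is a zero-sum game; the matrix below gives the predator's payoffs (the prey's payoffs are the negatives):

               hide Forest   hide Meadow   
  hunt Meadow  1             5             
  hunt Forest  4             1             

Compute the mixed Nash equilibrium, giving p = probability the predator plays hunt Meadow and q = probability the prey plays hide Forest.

In a mixed equilibrium the prey is indifferent between hide Forest and hide Meadow; this condition fixes p.
  the prey's payoff to hide Forest: p·(-1) + (1−p)·(-4) = 3p - 4
  the prey's payoff to hide Meadow: p·(-5) + (1−p)·(-1) = -4p - 1
  3p - 4 = -4p - 1  ⇒  7p = 3  ⇒  p = 3/7.
The prey's mix must leave the predator indifferent between hunt Meadow and hunt Forest.
  the predator's payoff to hunt Meadow: q·1 + (1−q)·5 = -4q + 5
  the predator's payoff to hunt Forest: q·4 + (1−q)·1 = 3q + 1
  -4q + 5 = 3q + 1  ⇒  -7q = -4  ⇒  q = 4/7.

p = 3/7, q = 4/7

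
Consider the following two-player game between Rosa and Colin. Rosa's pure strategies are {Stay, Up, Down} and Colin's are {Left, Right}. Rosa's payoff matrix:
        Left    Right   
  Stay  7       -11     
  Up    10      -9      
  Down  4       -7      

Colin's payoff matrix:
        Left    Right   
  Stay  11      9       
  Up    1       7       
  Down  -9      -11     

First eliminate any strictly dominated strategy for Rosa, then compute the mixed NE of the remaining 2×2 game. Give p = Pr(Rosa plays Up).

p = 1/4

Rosa's strategy Stay is strictly dominated by Up: 10 > 7 and -9 > -11. Eliminate Stay.
Rosa's mix must leave Colin indifferent between Left and Right.
  Colin's payoff to Left: p·1 + (1−p)·(-9) = 10p - 9
  Colin's payoff to Right: p·7 + (1−p)·(-11) = 18p - 11
  10p - 9 = 18p - 11  ⇒  -8p = -2  ⇒  p = 1/4.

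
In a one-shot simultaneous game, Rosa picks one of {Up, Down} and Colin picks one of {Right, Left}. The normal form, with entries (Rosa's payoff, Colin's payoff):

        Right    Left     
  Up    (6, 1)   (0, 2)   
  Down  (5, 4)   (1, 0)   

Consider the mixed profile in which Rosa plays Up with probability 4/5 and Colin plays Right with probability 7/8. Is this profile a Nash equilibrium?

Given Colin's mix q = 7/8, Rosa's payoff from Up is 21/4 but from Down is 9/2. Rosa strictly prefers Up, so Rosa would not mix.
So the proposed profile is not a Nash equilibrium.

No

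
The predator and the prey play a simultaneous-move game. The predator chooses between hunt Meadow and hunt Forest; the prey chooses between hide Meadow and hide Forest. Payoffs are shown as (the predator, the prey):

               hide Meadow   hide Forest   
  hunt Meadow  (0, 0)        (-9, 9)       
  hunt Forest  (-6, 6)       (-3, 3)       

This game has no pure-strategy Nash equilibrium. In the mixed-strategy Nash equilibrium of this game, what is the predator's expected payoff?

In a mixed equilibrium the predator is indifferent between hunt Meadow and hunt Forest; this condition fixes q.
  the predator's payoff to hunt Meadow: q·0 + (1−q)·(-9) = 9q - 9
  the predator's payoff to hunt Forest: q·(-6) + (1−q)·(-3) = -3q - 3
  9q - 9 = -3q - 3  ⇒  12q = 6  ⇒  q = 1/2.
At equilibrium the predator is indifferent across rows, so the predator's payoff equals the payoff from hunt Meadow: (1/2)·0 + (1/2)·(-9) = -9/2.

-9/2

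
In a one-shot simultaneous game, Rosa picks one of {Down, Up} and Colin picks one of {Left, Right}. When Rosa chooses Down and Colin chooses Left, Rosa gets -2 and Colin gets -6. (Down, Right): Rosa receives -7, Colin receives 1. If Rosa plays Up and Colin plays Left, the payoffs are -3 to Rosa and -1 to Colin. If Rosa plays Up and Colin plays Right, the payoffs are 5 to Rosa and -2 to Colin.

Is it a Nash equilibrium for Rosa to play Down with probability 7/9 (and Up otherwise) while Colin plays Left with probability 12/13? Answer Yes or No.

No

Given Rosa's mix p = 7/9, Colin's payoff from Left is -44/9 but from Right is 1/3. Colin strictly prefers Right, so Colin would not mix.
So the proposed profile is not a Nash equilibrium.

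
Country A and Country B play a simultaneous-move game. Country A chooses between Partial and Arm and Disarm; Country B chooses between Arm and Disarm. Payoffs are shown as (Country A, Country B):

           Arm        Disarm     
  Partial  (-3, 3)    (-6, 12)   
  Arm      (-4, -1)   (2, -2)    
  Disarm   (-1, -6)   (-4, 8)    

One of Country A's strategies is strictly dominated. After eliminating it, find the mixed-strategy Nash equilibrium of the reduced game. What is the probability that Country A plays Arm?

Country A's strategy Partial is strictly dominated by Disarm: -1 > -3 and -4 > -6. Eliminate Partial.
Set Country B's expected payoff from Arm equal to that from Disarm:
  Country B's payoff to Arm: p·(-1) + (1−p)·(-6) = 5p - 6
  Country B's payoff to Disarm: p·(-2) + (1−p)·8 = -10p + 8
  5p - 6 = -10p + 8  ⇒  15p = 14  ⇒  p = 14/15.

p = 14/15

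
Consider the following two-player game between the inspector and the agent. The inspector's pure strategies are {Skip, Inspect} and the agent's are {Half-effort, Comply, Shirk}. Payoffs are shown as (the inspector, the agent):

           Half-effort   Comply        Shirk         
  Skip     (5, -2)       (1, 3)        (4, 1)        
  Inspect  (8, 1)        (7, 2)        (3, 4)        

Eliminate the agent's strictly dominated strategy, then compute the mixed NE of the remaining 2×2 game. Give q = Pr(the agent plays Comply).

The agent's strategy Half-effort is strictly dominated by Shirk: 1 > -2 and 4 > 1. Eliminate Half-effort.
For the inspector to be willing to mix, the inspector must be indifferent between Skip and Inspect, which pins down the agent's mix.
  the inspector's payoff to Skip: q·1 + (1−q)·4 = -3q + 4
  the inspector's payoff to Inspect: q·7 + (1−q)·3 = 4q + 3
  -3q + 4 = 4q + 3  ⇒  -7q = -1  ⇒  q = 1/7.

q = 1/7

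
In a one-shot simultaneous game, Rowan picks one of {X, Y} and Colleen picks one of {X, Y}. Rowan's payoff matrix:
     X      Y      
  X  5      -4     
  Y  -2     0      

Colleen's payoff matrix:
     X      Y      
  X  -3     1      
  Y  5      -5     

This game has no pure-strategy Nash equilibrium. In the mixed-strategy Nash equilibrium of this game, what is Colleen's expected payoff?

For Colleen to be willing to mix, Colleen must be indifferent between X and Y, which pins down Rowan's mix.
  Colleen's expected payoff from X: p·(-3) + (1−p)·5 = -8p + 5
  Colleen's expected payoff from Y: p·1 + (1−p)·(-5) = 6p - 5
  -8p + 5 = 6p - 5  ⇒  -14p = -10  ⇒  p = 5/7.
At equilibrium Colleen is indifferent across columns, so Colleen's payoff equals the payoff from X: (5/7)·(-3) + (2/7)·5 = -5/7.

-5/7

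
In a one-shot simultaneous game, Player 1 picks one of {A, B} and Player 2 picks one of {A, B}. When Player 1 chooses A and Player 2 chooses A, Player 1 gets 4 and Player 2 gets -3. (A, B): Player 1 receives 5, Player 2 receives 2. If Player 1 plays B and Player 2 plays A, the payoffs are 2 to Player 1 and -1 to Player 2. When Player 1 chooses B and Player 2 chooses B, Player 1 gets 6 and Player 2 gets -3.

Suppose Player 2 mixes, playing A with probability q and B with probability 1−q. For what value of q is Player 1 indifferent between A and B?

Set Player 1's expected payoff from A equal to that from B:
  Player 1's expected payoff from A: q·4 + (1−q)·5 = -q + 5
  Player 1's expected payoff from B: q·2 + (1−q)·6 = -4q + 6
  -q + 5 = -4q + 6  ⇒  3q = 1  ⇒  q = 1/3.

q = 1/3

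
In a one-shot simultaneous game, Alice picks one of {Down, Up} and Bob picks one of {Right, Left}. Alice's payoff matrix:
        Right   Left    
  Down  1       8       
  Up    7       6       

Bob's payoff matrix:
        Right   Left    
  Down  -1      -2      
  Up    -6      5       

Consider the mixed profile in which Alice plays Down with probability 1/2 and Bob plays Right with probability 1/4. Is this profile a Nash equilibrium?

Given Alice's mix p = 1/2, Bob's payoff from Right is -7/2 but from Left is 3/2. Bob strictly prefers Left, so Bob would not mix.
So the proposed profile is not a Nash equilibrium.

No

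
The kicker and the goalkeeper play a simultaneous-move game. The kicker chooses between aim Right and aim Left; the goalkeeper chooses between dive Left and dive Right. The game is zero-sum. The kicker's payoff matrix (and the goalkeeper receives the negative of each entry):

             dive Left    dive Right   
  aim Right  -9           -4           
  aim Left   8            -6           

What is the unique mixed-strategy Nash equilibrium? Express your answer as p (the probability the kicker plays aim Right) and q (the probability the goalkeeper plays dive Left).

For the goalkeeper to be willing to mix, the goalkeeper must be indifferent between dive Left and dive Right, which pins down the kicker's mix.
  the goalkeeper's payoff to dive Left: p·9 + (1−p)·(-8) = 17p - 8
  the goalkeeper's payoff to dive Right: p·4 + (1−p)·6 = -2p + 6
  17p - 8 = -2p + 6  ⇒  19p = 14  ⇒  p = 14/19.
For the kicker to be willing to mix, the kicker must be indifferent between aim Right and aim Left, which pins down the goalkeeper's mix.
  the kicker's payoff from aim Right: q·(-9) + (1−q)·(-4) = -5q - 4
  the kicker's payoff from aim Left: q·8 + (1−q)·(-6) = 14q - 6
  -5q - 4 = 14q - 6  ⇒  -19q = -2  ⇒  q = 2/19.

p = 14/19, q = 2/19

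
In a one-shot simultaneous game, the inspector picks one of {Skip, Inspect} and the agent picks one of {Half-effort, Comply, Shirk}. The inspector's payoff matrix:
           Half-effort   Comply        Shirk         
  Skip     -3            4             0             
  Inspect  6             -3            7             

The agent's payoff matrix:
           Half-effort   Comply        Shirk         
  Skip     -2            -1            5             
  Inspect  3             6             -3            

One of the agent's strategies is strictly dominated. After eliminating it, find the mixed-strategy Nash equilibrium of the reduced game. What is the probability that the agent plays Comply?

The agent's strategy Half-effort is strictly dominated by Comply: -1 > -2 and 6 > 3. Eliminate Half-effort.
The agent's mix must leave the inspector indifferent between Skip and Inspect.
  the inspector's payoff to Skip: q·4 + (1−q)·0 = 4q
  the inspector's payoff to Inspect: q·(-3) + (1−q)·7 = -10q + 7
  4q = -10q + 7  ⇒  14q = 7  ⇒  q = 1/2.

q = 1/2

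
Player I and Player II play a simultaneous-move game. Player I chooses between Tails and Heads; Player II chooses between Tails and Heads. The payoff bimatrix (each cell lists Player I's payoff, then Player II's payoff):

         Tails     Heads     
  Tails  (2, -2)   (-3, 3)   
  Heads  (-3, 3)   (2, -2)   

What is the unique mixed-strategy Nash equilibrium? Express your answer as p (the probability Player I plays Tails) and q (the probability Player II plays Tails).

p = 1/2, q = 1/2

In a mixed equilibrium Player II is indifferent between Tails and Heads; this condition fixes p.
  Player II's payoff to Tails: p·(-2) + (1−p)·3 = -5p + 3
  Player II's payoff to Heads: p·3 + (1−p)·(-2) = 5p - 2
  -5p + 3 = 5p - 2  ⇒  -10p = -5  ⇒  p = 1/2.
For Player I to be willing to mix, Player I must be indifferent between Tails and Heads, which pins down Player II's mix.
  Player I's payoff to Tails: q·2 + (1−q)·(-3) = 5q - 3
  Player I's payoff to Heads: q·(-3) + (1−q)·2 = -5q + 2
  5q - 3 = -5q + 2  ⇒  10q = 5  ⇒  q = 1/2.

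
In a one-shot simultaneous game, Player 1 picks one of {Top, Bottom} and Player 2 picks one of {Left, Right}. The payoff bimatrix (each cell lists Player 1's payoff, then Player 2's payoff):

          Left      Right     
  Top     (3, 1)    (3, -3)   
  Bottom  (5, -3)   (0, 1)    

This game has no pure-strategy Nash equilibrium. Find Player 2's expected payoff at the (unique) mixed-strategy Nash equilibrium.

Player 2's indifference between Left and Right determines Player 1's mixing probability p:
  Player 2's payoff to Left: p·1 + (1−p)·(-3) = 4p - 3
  Player 2's payoff to Right: p·(-3) + (1−p)·1 = -4p + 1
  4p - 3 = -4p + 1  ⇒  8p = 4  ⇒  p = 1/2.
At equilibrium Player 2 is indifferent across columns, so Player 2's payoff equals the payoff from Left: (1/2)·1 + (1/2)·(-3) = -1.

-1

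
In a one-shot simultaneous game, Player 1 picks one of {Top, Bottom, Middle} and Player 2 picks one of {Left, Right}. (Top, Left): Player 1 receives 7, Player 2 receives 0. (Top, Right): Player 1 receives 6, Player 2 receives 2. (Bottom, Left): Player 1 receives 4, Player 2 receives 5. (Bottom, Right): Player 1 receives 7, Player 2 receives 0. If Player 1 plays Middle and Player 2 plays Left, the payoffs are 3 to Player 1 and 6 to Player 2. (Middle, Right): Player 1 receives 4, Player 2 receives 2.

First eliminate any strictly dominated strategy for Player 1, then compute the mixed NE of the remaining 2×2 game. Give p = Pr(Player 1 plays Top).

Player 1's strategy Middle is strictly dominated by Bottom: 4 > 3 and 7 > 4. Eliminate Middle.
For Player 2 to be willing to mix, Player 2 must be indifferent between Left and Right, which pins down Player 1's mix.
  Player 2's payoff from Left: p·0 + (1−p)·5 = -5p + 5
  Player 2's payoff from Right: p·2 + (1−p)·0 = 2p
  -5p + 5 = 2p  ⇒  -7p = -5  ⇒  p = 5/7.

p = 5/7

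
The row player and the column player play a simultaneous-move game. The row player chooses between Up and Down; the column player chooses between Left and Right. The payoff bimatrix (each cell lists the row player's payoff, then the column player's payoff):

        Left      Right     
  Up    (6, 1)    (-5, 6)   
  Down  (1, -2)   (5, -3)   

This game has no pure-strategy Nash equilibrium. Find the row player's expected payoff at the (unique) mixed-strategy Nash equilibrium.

The column player's mix must leave the row player indifferent between Up and Down.
  the row player's payoff from Up: q·6 + (1−q)·(-5) = 11q - 5
  the row player's payoff from Down: q·1 + (1−q)·5 = -4q + 5
  11q - 5 = -4q + 5  ⇒  15q = 10  ⇒  q = 2/3.
At equilibrium the row player is indifferent across rows, so the row player's payoff equals the payoff from Up: (2/3)·6 + (1/3)·(-5) = 7/3.

7/3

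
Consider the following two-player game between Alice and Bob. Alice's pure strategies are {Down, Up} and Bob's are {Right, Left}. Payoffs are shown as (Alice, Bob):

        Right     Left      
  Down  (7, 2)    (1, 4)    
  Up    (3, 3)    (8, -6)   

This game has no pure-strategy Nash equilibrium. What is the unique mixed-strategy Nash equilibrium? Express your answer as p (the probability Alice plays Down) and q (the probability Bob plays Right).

p = 9/11, q = 7/11

Bob's indifference between Right and Left determines Alice's mixing probability p:
  Bob's payoff to Right: p·2 + (1−p)·3 = -p + 3
  Bob's payoff to Left: p·4 + (1−p)·(-6) = 10p - 6
  -p + 3 = 10p - 6  ⇒  -11p = -9  ⇒  p = 9/11.
For Alice to be willing to mix, Alice must be indifferent between Down and Up, which pins down Bob's mix.
  Alice's expected payoff from Down: q·7 + (1−q)·1 = 6q + 1
  Alice's expected payoff from Up: q·3 + (1−q)·8 = -5q + 8
  6q + 1 = -5q + 8  ⇒  11q = 7  ⇒  q = 7/11.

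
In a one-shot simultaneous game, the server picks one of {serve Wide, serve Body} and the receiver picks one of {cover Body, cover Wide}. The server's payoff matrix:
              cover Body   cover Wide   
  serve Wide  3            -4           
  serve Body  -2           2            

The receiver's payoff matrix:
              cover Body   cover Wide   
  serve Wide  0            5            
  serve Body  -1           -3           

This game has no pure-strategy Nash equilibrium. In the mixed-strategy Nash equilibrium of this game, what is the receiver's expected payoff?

The server's mix must leave the receiver indifferent between cover Body and cover Wide.
  the receiver's expected payoff from cover Body: p·0 + (1−p)·(-1) = p - 1
  the receiver's expected payoff from cover Wide: p·5 + (1−p)·(-3) = 8p - 3
  p - 1 = 8p - 3  ⇒  -7p = -2  ⇒  p = 2/7.
At equilibrium the receiver is indifferent across columns, so the receiver's payoff equals the payoff from cover Body: (2/7)·0 + (5/7)·(-1) = -5/7.

-5/7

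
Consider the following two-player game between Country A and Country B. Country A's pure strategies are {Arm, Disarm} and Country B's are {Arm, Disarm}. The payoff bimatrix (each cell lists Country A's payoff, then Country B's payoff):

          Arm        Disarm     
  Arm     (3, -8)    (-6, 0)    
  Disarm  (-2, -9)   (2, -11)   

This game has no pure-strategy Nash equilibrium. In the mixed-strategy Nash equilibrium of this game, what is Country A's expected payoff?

For Country A to be willing to mix, Country A must be indifferent between Arm and Disarm, which pins down Country B's mix.
  Country A's payoff from Arm: q·3 + (1−q)·(-6) = 9q - 6
  Country A's payoff from Disarm: q·(-2) + (1−q)·2 = -4q + 2
  9q - 6 = -4q + 2  ⇒  13q = 8  ⇒  q = 8/13.
At equilibrium Country A is indifferent across rows, so Country A's payoff equals the payoff from Arm: (8/13)·3 + (5/13)·(-6) = -6/13.

-6/13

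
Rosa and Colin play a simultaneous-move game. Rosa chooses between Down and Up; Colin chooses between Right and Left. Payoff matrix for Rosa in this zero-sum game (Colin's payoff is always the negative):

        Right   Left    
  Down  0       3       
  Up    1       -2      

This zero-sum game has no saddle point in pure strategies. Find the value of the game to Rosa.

Rosa's indifference between Down and Up determines Colin's mixing probability q:
  Rosa's expected payoff from Down: q·0 + (1−q)·3 = -3q + 3
  Rosa's expected payoff from Up: q·1 + (1−q)·(-2) = 3q - 2
  -3q + 3 = 3q - 2  ⇒  -6q = -5  ⇒  q = 5/6.
The value is Rosa's expected payoff against this mix (using Down): (5/6)·0 + (1/6)·3 = 1/2.

v = 1/2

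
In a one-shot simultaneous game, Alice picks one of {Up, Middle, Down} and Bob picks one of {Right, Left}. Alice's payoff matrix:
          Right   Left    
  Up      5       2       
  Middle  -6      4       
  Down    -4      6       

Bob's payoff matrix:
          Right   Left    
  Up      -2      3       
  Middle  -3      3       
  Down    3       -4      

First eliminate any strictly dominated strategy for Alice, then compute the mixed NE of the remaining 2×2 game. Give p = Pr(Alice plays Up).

Alice's strategy Middle is strictly dominated by Down: -4 > -6 and 6 > 4. Eliminate Middle.
Set Bob's expected payoff from Right equal to that from Left:
  Bob's payoff from Right: p·(-2) + (1−p)·3 = -5p + 3
  Bob's payoff from Left: p·3 + (1−p)·(-4) = 7p - 4
  -5p + 3 = 7p - 4  ⇒  -12p = -7  ⇒  p = 7/12.

p = 7/12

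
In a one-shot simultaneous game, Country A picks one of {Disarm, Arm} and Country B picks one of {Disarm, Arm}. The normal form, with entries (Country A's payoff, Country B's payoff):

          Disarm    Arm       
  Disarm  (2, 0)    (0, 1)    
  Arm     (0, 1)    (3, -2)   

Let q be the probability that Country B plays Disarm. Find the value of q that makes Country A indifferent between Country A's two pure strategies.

Set Country A's expected payoff from Disarm equal to that from Arm:
  Country A's expected payoff from Disarm: q·2 + (1−q)·0 = 2q
  Country A's expected payoff from Arm: q·0 + (1−q)·3 = -3q + 3
  2q = -3q + 3  ⇒  5q = 3  ⇒  q = 3/5.

q = 3/5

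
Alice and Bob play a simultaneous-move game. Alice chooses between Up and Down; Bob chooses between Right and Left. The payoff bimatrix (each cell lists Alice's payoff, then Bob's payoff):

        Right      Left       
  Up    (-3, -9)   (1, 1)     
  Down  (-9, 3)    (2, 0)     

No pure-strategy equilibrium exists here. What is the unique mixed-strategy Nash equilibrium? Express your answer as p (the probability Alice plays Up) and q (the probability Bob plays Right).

p = 3/13, q = 1/7

Alice's mix must leave Bob indifferent between Right and Left.
  Bob's payoff to Right: p·(-9) + (1−p)·3 = -12p + 3
  Bob's payoff to Left: p·1 + (1−p)·0 = p
  -12p + 3 = p  ⇒  -13p = -3  ⇒  p = 3/13.
Alice's indifference between Up and Down determines Bob's mixing probability q:
  Alice's payoff from Up: q·(-3) + (1−q)·1 = -4q + 1
  Alice's payoff from Down: q·(-9) + (1−q)·2 = -11q + 2
  -4q + 1 = -11q + 2  ⇒  7q = 1  ⇒  q = 1/7.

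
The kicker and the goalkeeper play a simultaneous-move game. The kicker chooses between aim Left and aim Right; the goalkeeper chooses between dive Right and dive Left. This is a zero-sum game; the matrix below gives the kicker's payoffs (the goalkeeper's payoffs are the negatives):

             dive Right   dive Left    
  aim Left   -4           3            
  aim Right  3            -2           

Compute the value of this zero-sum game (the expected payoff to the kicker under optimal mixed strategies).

In a mixed equilibrium the kicker is indifferent between aim Left and aim Right; this condition fixes q.
  the kicker's payoff to aim Left: q·(-4) + (1−q)·3 = -7q + 3
  the kicker's payoff to aim Right: q·3 + (1−q)·(-2) = 5q - 2
  -7q + 3 = 5q - 2  ⇒  -12q = -5  ⇒  q = 5/12.
The value is the kicker's expected payoff against this mix (using aim Left): (5/12)·(-4) + (7/12)·3 = 1/12.

v = 1/12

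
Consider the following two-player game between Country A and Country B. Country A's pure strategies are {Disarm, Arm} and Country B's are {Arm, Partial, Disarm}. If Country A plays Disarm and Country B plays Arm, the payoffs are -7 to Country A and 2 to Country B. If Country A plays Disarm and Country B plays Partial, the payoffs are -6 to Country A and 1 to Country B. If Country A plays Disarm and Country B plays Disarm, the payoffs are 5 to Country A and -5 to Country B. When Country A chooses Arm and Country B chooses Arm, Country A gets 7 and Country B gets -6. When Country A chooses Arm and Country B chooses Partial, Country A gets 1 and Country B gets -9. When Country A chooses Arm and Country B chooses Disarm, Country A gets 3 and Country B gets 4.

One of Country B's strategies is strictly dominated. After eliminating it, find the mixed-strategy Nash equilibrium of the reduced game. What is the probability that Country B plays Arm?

q = 1/8

Country B's strategy Partial is strictly dominated by Arm: 2 > 1 and -6 > -9. Eliminate Partial.
In a mixed equilibrium Country A is indifferent between Disarm and Arm; this condition fixes q.
  Country A's expected payoff from Disarm: q·(-7) + (1−q)·5 = -12q + 5
  Country A's expected payoff from Arm: q·7 + (1−q)·3 = 4q + 3
  -12q + 5 = 4q + 3  ⇒  -16q = -2  ⇒  q = 1/8.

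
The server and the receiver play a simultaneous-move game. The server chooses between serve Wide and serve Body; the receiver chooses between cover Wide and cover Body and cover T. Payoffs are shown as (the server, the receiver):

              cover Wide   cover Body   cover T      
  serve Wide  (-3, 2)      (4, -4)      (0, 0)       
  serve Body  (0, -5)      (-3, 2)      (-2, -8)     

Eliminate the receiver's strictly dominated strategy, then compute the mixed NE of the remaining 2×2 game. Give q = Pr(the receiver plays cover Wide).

The receiver's strategy cover T is strictly dominated by cover Wide: 2 > 0 and -5 > -8. Eliminate cover T.
Set the server's expected payoff from serve Wide equal to that from serve Body:
  the server's payoff to serve Wide: q·(-3) + (1−q)·4 = -7q + 4
  the server's payoff to serve Body: q·0 + (1−q)·(-3) = 3q - 3
  -7q + 4 = 3q - 3  ⇒  -10q = -7  ⇒  q = 7/10.

q = 7/10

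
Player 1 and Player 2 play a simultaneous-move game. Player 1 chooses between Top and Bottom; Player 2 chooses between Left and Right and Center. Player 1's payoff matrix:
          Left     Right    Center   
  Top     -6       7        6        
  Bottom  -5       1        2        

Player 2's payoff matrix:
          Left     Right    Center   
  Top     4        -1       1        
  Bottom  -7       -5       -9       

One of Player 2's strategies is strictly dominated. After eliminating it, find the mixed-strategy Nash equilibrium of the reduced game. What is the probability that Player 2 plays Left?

Player 2's strategy Center is strictly dominated by Left: 4 > 1 and -7 > -9. Eliminate Center.
For Player 1 to be willing to mix, Player 1 must be indifferent between Top and Bottom, which pins down Player 2's mix.
  Player 1's payoff from Top: q·(-6) + (1−q)·7 = -13q + 7
  Player 1's payoff from Bottom: q·(-5) + (1−q)·1 = -6q + 1
  -13q + 7 = -6q + 1  ⇒  -7q = -6  ⇒  q = 6/7.

q = 6/7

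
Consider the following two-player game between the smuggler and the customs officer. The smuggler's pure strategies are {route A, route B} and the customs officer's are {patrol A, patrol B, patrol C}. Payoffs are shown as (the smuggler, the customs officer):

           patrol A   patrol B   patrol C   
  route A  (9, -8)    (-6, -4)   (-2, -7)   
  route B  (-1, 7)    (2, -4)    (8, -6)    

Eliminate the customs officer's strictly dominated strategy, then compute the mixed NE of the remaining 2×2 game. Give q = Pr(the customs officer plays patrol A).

q = 4/9

The customs officer's strategy patrol C is strictly dominated by patrol B: -4 > -7 and -4 > -6. Eliminate patrol C.
The smuggler's indifference between route A and route B determines the customs officer's mixing probability q:
  the smuggler's payoff from route A: q·9 + (1−q)·(-6) = 15q - 6
  the smuggler's payoff from route B: q·(-1) + (1−q)·2 = -3q + 2
  15q - 6 = -3q + 2  ⇒  18q = 8  ⇒  q = 4/9.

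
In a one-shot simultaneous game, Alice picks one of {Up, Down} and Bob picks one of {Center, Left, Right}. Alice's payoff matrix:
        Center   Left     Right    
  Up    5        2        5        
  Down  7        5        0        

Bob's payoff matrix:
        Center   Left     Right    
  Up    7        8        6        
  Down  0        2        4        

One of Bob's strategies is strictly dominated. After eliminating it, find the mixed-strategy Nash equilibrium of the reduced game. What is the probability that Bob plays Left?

Bob's strategy Center is strictly dominated by Left: 8 > 7 and 2 > 0. Eliminate Center.
Alice's indifference between Up and Down determines Bob's mixing probability q:
  Alice's payoff to Up: q·2 + (1−q)·5 = -3q + 5
  Alice's payoff to Down: q·5 + (1−q)·0 = 5q
  -3q + 5 = 5q  ⇒  -8q = -5  ⇒  q = 5/8.

q = 5/8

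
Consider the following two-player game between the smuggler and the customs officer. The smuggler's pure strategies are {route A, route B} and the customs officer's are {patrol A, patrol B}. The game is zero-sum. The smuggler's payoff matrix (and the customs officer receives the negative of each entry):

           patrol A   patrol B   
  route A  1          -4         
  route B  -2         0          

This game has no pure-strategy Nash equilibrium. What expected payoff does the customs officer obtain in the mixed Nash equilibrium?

Set the customs officer's expected payoff from patrol A equal to that from patrol B:
  the customs officer's payoff to patrol A: p·(-1) + (1−p)·2 = -3p + 2
  the customs officer's payoff to patrol B: p·4 + (1−p)·0 = 4p
  -3p + 2 = 4p  ⇒  -7p = -2  ⇒  p = 2/7.
At equilibrium the customs officer is indifferent across columns, so the customs officer's payoff equals the payoff from patrol A: (2/7)·(-1) + (5/7)·2 = 8/7.

8/7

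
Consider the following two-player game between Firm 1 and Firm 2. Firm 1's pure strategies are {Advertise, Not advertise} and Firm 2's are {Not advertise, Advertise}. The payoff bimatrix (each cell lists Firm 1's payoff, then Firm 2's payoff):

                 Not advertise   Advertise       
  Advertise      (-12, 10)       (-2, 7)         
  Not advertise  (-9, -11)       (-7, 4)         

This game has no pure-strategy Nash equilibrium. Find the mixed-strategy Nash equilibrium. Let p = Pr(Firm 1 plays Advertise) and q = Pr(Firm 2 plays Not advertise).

Firm 1's mix must leave Firm 2 indifferent between Not advertise and Advertise.
  Firm 2's payoff from Not advertise: p·10 + (1−p)·(-11) = 21p - 11
  Firm 2's payoff from Advertise: p·7 + (1−p)·4 = 3p + 4
  21p - 11 = 3p + 4  ⇒  18p = 15  ⇒  p = 5/6.
Firm 2's mix must leave Firm 1 indifferent between Advertise and Not advertise.
  Firm 1's expected payoff from Advertise: q·(-12) + (1−q)·(-2) = -10q - 2
  Firm 1's expected payoff from Not advertise: q·(-9) + (1−q)·(-7) = -2q - 7
  -10q - 2 = -2q - 7  ⇒  -8q = -5  ⇒  q = 5/8.

p = 5/6, q = 5/8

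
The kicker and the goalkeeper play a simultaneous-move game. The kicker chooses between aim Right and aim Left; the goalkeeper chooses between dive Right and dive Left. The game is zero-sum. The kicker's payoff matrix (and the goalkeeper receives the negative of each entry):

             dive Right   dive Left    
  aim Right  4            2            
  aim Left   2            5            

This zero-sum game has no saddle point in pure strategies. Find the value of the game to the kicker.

In a mixed equilibrium the kicker is indifferent between aim Right and aim Left; this condition fixes q.
  the kicker's expected payoff from aim Right: q·4 + (1−q)·2 = 2q + 2
  the kicker's expected payoff from aim Left: q·2 + (1−q)·5 = -3q + 5
  2q + 2 = -3q + 5  ⇒  5q = 3  ⇒  q = 3/5.
The value is the kicker's expected payoff against this mix (using aim Right): (3/5)·4 + (2/5)·2 = 16/5.

v = 16/5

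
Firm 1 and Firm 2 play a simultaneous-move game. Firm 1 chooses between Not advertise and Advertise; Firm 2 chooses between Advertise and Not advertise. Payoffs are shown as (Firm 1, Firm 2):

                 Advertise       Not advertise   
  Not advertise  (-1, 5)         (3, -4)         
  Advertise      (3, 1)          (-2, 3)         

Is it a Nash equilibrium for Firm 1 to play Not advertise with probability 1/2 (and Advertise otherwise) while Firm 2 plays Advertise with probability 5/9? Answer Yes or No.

No

Given Firm 1's mix p = 1/2, Firm 2's payoff from Advertise is 3 but from Not advertise is -1/2. Firm 2 strictly prefers Advertise, so Firm 2 would not mix.
So the proposed profile is not a Nash equilibrium.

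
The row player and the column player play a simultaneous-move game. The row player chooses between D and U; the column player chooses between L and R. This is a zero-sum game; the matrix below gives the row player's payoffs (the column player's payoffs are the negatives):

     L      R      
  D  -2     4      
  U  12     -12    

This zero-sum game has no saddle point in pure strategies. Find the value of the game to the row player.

For the row player to be willing to mix, the row player must be indifferent between D and U, which pins down the column player's mix.
  the row player's payoff from D: q·(-2) + (1−q)·4 = -6q + 4
  the row player's payoff from U: q·12 + (1−q)·(-12) = 24q - 12
  -6q + 4 = 24q - 12  ⇒  -30q = -16  ⇒  q = 8/15.
The value is the row player's expected payoff against this mix (using D): (8/15)·(-2) + (7/15)·4 = 4/5.

v = 4/5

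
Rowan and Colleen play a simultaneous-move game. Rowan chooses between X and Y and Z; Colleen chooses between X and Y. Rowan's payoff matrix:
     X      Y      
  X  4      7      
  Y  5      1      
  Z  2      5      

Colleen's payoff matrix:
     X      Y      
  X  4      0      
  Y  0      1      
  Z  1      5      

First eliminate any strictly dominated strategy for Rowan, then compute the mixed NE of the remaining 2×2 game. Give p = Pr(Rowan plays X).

p = 1/5

Rowan's strategy Z is strictly dominated by X: 4 > 2 and 7 > 5. Eliminate Z.
For Colleen to be willing to mix, Colleen must be indifferent between X and Y, which pins down Rowan's mix.
  Colleen's expected payoff from X: p·4 + (1−p)·0 = 4p
  Colleen's expected payoff from Y: p·0 + (1−p)·1 = -p + 1
  4p = -p + 1  ⇒  5p = 1  ⇒  p = 1/5.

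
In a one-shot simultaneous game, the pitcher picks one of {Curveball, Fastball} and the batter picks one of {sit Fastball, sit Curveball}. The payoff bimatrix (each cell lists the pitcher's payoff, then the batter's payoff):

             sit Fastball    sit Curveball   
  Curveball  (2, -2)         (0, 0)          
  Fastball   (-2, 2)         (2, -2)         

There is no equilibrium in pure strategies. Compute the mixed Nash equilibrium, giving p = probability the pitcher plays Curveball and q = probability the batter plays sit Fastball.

p = 2/3, q = 1/3

The batter's indifference between sit Fastball and sit Curveball determines the pitcher's mixing probability p:
  the batter's payoff to sit Fastball: p·(-2) + (1−p)·2 = -4p + 2
  the batter's payoff to sit Curveball: p·0 + (1−p)·(-2) = 2p - 2
  -4p + 2 = 2p - 2  ⇒  -6p = -4  ⇒  p = 2/3.
In a mixed equilibrium the pitcher is indifferent between Curveball and Fastball; this condition fixes q.
  the pitcher's expected payoff from Curveball: q·2 + (1−q)·0 = 2q
  the pitcher's expected payoff from Fastball: q·(-2) + (1−q)·2 = -4q + 2
  2q = -4q + 2  ⇒  6q = 2  ⇒  q = 1/3.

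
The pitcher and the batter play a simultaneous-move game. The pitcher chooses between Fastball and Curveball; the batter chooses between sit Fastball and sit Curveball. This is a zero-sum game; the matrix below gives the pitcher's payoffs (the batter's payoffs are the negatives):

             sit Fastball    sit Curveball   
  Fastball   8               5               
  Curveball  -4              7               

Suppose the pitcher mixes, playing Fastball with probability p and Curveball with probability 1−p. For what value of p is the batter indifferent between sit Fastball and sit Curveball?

The batter's indifference between sit Fastball and sit Curveball determines the pitcher's mixing probability p:
  the batter's payoff to sit Fastball: p·(-8) + (1−p)·4 = -12p + 4
  the batter's payoff to sit Curveball: p·(-5) + (1−p)·(-7) = 2p - 7
  -12p + 4 = 2p - 7  ⇒  -14p = -11  ⇒  p = 11/14.

p = 11/14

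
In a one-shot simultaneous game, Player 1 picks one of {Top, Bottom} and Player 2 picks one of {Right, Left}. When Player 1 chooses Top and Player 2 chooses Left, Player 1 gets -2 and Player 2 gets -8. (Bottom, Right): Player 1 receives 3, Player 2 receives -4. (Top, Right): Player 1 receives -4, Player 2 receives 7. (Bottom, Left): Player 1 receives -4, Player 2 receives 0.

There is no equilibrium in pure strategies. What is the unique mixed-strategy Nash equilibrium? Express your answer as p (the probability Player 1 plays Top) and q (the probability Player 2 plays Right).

p = 4/19, q = 2/9

Player 1's mix must leave Player 2 indifferent between Right and Left.
  Player 2's payoff from Right: p·7 + (1−p)·(-4) = 11p - 4
  Player 2's payoff from Left: p·(-8) + (1−p)·0 = -8p
  11p - 4 = -8p  ⇒  19p = 4  ⇒  p = 4/19.
Player 2's mix must leave Player 1 indifferent between Top and Bottom.
  Player 1's payoff to Top: q·(-4) + (1−q)·(-2) = -2q - 2
  Player 1's payoff to Bottom: q·3 + (1−q)·(-4) = 7q - 4
  -2q - 2 = 7q - 4  ⇒  -9q = -2  ⇒  q = 2/9.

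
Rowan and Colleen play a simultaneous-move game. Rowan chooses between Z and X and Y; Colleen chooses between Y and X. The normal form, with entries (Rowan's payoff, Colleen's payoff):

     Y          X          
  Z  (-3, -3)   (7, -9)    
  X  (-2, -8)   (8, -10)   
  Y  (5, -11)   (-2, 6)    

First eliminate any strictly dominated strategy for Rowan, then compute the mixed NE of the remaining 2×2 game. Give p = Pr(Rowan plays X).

p = 17/19

Rowan's strategy Z is strictly dominated by X: -2 > -3 and 8 > 7. Eliminate Z.
For Colleen to be willing to mix, Colleen must be indifferent between Y and X, which pins down Rowan's mix.
  Colleen's payoff from Y: p·(-8) + (1−p)·(-11) = 3p - 11
  Colleen's payoff from X: p·(-10) + (1−p)·6 = -16p + 6
  3p - 11 = -16p + 6  ⇒  19p = 17  ⇒  p = 17/19.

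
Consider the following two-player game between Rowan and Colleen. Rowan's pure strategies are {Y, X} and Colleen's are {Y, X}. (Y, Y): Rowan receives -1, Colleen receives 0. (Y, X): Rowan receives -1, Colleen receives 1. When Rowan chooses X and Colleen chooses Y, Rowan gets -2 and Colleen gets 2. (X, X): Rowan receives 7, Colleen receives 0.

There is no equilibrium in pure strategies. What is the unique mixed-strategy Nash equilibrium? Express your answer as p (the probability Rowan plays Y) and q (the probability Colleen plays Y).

p = 2/3, q = 8/9

Rowan's mix must leave Colleen indifferent between Y and X.
  Colleen's expected payoff from Y: p·0 + (1−p)·2 = -2p + 2
  Colleen's expected payoff from X: p·1 + (1−p)·0 = p
  -2p + 2 = p  ⇒  -3p = -2  ⇒  p = 2/3.
Set Rowan's expected payoff from Y equal to that from X:
  Rowan's payoff from Y: q·(-1) + (1−q)·(-1) = -1
  Rowan's payoff from X: q·(-2) + (1−q)·7 = -9q + 7
  -1 = -9q + 7  ⇒  9q = 8  ⇒  q = 8/9.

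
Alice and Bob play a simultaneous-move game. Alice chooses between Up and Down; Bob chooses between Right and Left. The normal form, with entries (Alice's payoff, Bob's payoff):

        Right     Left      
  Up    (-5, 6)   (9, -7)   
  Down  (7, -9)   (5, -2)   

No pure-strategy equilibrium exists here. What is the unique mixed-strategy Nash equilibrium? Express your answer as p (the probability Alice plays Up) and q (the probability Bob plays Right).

p = 7/20, q = 1/4

In a mixed equilibrium Bob is indifferent between Right and Left; this condition fixes p.
  Bob's payoff from Right: p·6 + (1−p)·(-9) = 15p - 9
  Bob's payoff from Left: p·(-7) + (1−p)·(-2) = -5p - 2
  15p - 9 = -5p - 2  ⇒  20p = 7  ⇒  p = 7/20.
In a mixed equilibrium Alice is indifferent between Up and Down; this condition fixes q.
  Alice's payoff to Up: q·(-5) + (1−q)·9 = -14q + 9
  Alice's payoff to Down: q·7 + (1−q)·5 = 2q + 5
  -14q + 9 = 2q + 5  ⇒  -16q = -4  ⇒  q = 1/4.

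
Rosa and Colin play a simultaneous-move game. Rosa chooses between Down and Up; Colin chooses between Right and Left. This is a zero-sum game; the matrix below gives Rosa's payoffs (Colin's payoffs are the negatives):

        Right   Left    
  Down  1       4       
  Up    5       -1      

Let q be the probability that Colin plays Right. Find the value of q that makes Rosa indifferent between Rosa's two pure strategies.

For Rosa to be willing to mix, Rosa must be indifferent between Down and Up, which pins down Colin's mix.
  Rosa's payoff to Down: q·1 + (1−q)·4 = -3q + 4
  Rosa's payoff to Up: q·5 + (1−q)·(-1) = 6q - 1
  -3q + 4 = 6q - 1  ⇒  -9q = -5  ⇒  q = 5/9.

q = 5/9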